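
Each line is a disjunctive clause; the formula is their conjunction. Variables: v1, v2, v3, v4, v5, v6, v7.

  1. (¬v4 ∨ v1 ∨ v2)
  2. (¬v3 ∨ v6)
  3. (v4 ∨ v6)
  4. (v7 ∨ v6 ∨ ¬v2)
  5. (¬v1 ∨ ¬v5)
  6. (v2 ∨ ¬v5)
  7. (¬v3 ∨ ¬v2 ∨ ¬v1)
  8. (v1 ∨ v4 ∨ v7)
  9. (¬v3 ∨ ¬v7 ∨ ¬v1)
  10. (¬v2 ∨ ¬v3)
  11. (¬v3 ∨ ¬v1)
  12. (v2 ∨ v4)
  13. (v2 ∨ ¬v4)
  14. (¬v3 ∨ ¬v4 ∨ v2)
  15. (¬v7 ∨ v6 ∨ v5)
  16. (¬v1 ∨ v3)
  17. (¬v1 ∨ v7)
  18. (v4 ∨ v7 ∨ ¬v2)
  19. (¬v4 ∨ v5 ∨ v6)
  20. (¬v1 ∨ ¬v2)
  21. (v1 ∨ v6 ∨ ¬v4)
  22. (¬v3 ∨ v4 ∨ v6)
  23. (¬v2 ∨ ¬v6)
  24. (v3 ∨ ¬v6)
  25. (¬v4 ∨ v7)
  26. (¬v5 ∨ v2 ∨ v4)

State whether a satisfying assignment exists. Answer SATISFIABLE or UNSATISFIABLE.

v2 = True:
  propagation gives v3=False, v1=False, v6=False, v4=True; an empty clause results — contradiction.
v2 = False:
  propagation gives v5=False, v4=True; an empty clause results — contradiction.
Every branch closes, so no satisfying assignment exists.

UNSATISFIABLE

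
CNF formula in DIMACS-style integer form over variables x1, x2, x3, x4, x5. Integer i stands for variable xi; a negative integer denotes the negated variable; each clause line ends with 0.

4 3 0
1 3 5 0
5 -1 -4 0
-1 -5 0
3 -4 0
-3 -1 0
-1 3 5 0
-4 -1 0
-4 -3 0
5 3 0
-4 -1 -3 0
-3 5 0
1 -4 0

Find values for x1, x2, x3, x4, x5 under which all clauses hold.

x1=F, x2=T, x3=T, x4=F, x5=T

Check each clause:
  1. (x4 | x3) — x3 is true.
  2. (x3 | x5 | x1) — x3 is true.
  3. (~x1 | ~x4 | x5) — ~x4 is true.
  4. (~x5 | ~x1) — ~x1 is true.
  5. (x3 | ~x4) — x3 is true.
  6. (~x3 | ~x1) — ~x1 is true.
  7. (~x1 | x3 | x5) — x3 is true.
  8. (~x4 | ~x1) — ~x4 is true.
  9. (~x3 | ~x4) — ~x4 is true.
  10. (x5 | x3) — x3 is true.
  11. (~x1 | ~x4 | ~x3) — ~x4 is true.
  12. (x5 | ~x3) — x5 is true.
  13. (x1 | ~x4) — ~x4 is true.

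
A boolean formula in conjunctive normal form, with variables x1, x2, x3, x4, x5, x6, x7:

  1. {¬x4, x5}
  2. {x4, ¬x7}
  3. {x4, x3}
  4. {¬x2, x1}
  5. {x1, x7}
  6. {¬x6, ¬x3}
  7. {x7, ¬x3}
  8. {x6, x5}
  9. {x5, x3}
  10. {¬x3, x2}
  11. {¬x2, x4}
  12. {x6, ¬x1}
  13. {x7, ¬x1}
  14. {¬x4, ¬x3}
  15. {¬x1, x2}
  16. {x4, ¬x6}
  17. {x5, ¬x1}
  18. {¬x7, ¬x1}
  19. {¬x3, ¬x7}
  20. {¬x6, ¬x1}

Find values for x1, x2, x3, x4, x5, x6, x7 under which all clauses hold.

Pure literal: x5 appears only positively; assign x5 = True.
Try x1 = False.
  then x2 is forced to False.
  then x7 is forced to True.
  then x4 is forced to True.
  then x3 is forced to False.
x6 is now unconstrained; take x6 = False.
Check each clause:
  1. {x5, ¬x4} — x5 is true.
  2. {¬x7, x4} — x4 is true.
  3. {x4, x3} — x4 is true.
  4. {x1, ¬x2} — ¬x2 is true.
  5. {x1, x7} — x7 is true.
  6. {¬x6, ¬x3} — ¬x6 is true.
  7. {¬x3, x7} — ¬x3 is true.
  8. {x5, x6} — x5 is true.
  9. {x3, x5} — x5 is true.
  10. {¬x3, x2} — ¬x3 is true.
  11. {x4, ¬x2} — x4 is true.
  12. {¬x1, x6} — ¬x1 is true.
  13. {¬x1, x7} — ¬x1 is true.
  14. {¬x3, ¬x4} — ¬x3 is true.
  15. {x2, ¬x1} — ¬x1 is true.
  16. {¬x6, x4} — ¬x6 is true.
  17. {x5, ¬x1} — x5 is true.
  18. {¬x7, ¬x1} — ¬x1 is true.
  19. {¬x7, ¬x3} — ¬x3 is true.
  20. {¬x1, ¬x6} — ¬x6 is true.

x1 = 0  x2 = 0  x3 = 0  x4 = 1  x5 = 1  x6 = 0  x7 = 1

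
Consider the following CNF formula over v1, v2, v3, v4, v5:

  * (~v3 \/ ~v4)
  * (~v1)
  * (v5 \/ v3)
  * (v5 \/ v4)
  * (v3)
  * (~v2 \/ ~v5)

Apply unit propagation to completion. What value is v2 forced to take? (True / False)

False

(~v1) stands alone — v1 = False.
(v3) stands alone — v3 = True.
From (~v4 \/ ~v3) and v3 = True: v4 = False.
(v5 \/ v4) with v4 = False leaves only v5, so v5 = True.
In (~v5 \/ ~v2), ~v5 is now false; ~v2 must hold, so v2 = False.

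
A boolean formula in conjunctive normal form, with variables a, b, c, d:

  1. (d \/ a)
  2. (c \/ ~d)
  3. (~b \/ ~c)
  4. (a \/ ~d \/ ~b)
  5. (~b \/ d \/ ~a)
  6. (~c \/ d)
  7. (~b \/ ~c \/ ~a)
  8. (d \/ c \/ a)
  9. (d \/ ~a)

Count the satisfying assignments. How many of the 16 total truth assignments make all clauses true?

2

Satisfying assignments:
  a=0 b=0 c=1 d=1
  a=1 b=0 c=1 d=1
That's 2 in total.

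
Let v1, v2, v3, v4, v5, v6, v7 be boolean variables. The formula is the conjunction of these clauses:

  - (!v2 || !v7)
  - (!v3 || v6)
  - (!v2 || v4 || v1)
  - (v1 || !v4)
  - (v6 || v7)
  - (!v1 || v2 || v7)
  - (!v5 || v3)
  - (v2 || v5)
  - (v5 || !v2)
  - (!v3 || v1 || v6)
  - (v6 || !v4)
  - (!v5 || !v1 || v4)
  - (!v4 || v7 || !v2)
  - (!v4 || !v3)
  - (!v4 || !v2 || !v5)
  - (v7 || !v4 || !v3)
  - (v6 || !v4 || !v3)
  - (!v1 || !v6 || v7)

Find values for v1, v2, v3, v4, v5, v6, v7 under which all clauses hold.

v1=F, v2=F, v3=T, v4=F, v5=T, v6=T, v7=F

Check each clause:
  1. (!v2 || !v7) — !v7 is true.
  2. (!v3 || v6) — v6 is true.
  3. (!v2 || v1 || v4) — !v2 is true.
  4. (v1 || !v4) — !v4 is true.
  5. (v6 || v7) — v6 is true.
  6. (v2 || v7 || !v1) — !v1 is true.
  7. (!v5 || v3) — v3 is true.
  8. (v2 || v5) — v5 is true.
  9. (!v2 || v5) — v5 is true.
  10. (v6 || !v3 || v1) — v6 is true.
  11. (v6 || !v4) — !v4 is true.
  12. (!v1 || v4 || !v5) — !v1 is true.
  13. (!v2 || v7 || !v4) — !v4 is true.
  14. (!v3 || !v4) — !v4 is true.
  15. (!v4 || !v5 || !v2) — !v4 is true.
  16. (!v4 || !v3 || v7) — !v4 is true.
  17. (v6 || !v4 || !v3) — !v4 is true.
  18. (v7 || !v6 || !v1) — !v1 is true.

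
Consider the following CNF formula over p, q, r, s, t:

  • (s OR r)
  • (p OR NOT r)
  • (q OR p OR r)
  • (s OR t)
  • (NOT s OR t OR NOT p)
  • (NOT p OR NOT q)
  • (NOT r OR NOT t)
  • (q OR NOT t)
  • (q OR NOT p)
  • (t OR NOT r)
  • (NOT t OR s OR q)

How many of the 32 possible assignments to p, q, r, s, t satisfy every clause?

Satisfying assignments:
  p=F q=T r=F s=T t=F
  p=F q=T r=F s=T t=T
Count: 2.

2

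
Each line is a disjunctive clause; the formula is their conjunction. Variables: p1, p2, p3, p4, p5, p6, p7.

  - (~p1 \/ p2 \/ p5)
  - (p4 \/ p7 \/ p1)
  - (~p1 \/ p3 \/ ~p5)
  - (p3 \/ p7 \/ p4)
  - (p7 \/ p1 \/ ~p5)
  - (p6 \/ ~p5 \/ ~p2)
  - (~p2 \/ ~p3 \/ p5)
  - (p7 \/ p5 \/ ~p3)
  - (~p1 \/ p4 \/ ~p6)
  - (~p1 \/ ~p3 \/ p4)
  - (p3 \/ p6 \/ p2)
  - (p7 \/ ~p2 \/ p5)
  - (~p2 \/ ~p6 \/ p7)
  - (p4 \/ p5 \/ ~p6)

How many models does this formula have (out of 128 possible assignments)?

26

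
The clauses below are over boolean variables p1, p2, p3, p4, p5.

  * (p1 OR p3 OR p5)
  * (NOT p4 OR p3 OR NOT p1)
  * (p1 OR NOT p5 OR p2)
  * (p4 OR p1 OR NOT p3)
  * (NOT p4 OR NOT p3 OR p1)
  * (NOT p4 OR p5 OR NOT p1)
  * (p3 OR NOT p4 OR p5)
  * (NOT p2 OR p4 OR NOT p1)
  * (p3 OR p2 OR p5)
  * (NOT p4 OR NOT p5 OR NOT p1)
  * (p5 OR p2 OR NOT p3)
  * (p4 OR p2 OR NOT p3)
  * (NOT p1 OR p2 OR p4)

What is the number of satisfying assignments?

2

Satisfying assignments:
  p1=F p2=T p3=F p4=F p5=T
  p1=F p2=T p3=F p4=T p5=T
Count: 2.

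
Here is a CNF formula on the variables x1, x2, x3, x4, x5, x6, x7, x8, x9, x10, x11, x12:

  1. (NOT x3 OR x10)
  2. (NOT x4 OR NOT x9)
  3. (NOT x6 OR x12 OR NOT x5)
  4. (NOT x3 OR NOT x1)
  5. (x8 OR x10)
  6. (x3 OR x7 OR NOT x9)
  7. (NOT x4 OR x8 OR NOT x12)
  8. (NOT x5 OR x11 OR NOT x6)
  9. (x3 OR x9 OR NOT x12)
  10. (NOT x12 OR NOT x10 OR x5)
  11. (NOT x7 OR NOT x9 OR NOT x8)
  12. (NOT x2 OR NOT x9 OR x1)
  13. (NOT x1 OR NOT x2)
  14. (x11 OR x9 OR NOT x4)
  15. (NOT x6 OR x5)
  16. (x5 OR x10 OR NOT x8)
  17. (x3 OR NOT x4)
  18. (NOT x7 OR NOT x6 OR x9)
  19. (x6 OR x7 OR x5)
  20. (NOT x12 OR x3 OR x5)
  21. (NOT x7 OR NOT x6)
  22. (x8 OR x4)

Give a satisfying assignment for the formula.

x1=False, x2=True, x3=False, x4=False, x5=True, x6=False, x7=False, x8=True, x9=False, x10=False, x11=False, x12=False

Check each clause:
  1. (NOT x3 OR x10) — NOT x3 is true.
  2. (NOT x9 OR NOT x4) — NOT x4 is true.
  3. (x12 OR NOT x6 OR NOT x5) — NOT x6 is true.
  4. (NOT x1 OR NOT x3) — NOT x3 is true.
  5. (x8 OR x10) — x8 is true.
  6. (x7 OR x3 OR NOT x9) — NOT x9 is true.
  7. (NOT x12 OR NOT x4 OR x8) — x8 is true.
  8. (x11 OR NOT x5 OR NOT x6) — NOT x6 is true.
  9. (x9 OR x3 OR NOT x12) — NOT x12 is true.
  10. (x5 OR NOT x12 OR NOT x10) — NOT x12 is true.
  11. (NOT x9 OR NOT x8 OR NOT x7) — NOT x7 is true.
  12. (NOT x9 OR x1 OR NOT x2) — NOT x9 is true.
  13. (NOT x1 OR NOT x2) — NOT x1 is true.
  14. (x9 OR x11 OR NOT x4) — NOT x4 is true.
  15. (x5 OR NOT x6) — NOT x6 is true.
  16. (NOT x8 OR x5 OR x10) — x5 is true.
  17. (NOT x4 OR x3) — NOT x4 is true.
  18. (x9 OR NOT x7 OR NOT x6) — NOT x6 is true.
  19. (x5 OR x7 OR x6) — x5 is true.
  20. (x5 OR NOT x12 OR x3) — NOT x12 is true.
  21. (NOT x6 OR NOT x7) — NOT x7 is true.
  22. (x8 OR x4) — x8 is true.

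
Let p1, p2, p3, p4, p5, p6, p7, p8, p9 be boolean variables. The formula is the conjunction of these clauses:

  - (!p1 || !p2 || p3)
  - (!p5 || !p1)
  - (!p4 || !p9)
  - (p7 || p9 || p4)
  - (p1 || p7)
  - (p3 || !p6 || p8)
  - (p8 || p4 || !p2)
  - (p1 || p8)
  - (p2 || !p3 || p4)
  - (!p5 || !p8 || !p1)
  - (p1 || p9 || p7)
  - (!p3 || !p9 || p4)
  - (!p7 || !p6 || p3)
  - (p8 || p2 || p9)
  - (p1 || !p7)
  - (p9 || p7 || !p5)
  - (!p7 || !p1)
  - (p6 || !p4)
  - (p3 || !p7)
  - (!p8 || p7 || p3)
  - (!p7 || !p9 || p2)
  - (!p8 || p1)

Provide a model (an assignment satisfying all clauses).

p1=T, p2=F, p3=T, p4=T, p5=F, p6=T, p7=F, p8=T, p9=F

Pure literal: p5 appears only negated; assign p5 = False.
Branch on p1: take p1 = True.
  then p7 is forced to False.
Try p2 = False.
For the remaining variables, p3 = True, p4 = True, p6 = True, p8 = True, p9 = False works.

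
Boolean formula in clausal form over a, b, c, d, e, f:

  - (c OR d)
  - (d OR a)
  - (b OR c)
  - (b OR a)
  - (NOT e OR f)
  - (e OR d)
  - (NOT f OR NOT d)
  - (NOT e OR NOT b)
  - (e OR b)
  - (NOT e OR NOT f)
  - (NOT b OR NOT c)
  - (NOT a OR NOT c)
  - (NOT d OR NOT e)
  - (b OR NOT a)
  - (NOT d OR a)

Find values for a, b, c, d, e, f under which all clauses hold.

a=T  b=T  c=F  d=T  e=F  f=F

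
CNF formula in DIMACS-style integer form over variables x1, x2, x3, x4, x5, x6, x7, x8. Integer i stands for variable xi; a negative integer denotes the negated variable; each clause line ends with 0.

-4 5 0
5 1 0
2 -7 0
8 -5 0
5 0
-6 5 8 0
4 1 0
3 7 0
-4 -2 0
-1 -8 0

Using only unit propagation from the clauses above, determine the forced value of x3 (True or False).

(x5) is a unit clause: x5 = True.
(¬x5 ∨ x8): since x5 = True, the clause reduces to (x8). x8 = True.
In (¬x1 ∨ ¬x8), ¬x8 is now false; ¬x1 must hold, so x1 = False.
From (x4 ∨ x1) and x1 = False: x4 = True.
(¬x4 ∨ ¬x2): since x4 = True, the clause reduces to (¬x2). x2 = False.
In (x2 ∨ ¬x7), x2 is now false; ¬x7 must hold, so x7 = False.
In (x3 ∨ x7), x7 is now false; x3 must hold, so x3 = True.

True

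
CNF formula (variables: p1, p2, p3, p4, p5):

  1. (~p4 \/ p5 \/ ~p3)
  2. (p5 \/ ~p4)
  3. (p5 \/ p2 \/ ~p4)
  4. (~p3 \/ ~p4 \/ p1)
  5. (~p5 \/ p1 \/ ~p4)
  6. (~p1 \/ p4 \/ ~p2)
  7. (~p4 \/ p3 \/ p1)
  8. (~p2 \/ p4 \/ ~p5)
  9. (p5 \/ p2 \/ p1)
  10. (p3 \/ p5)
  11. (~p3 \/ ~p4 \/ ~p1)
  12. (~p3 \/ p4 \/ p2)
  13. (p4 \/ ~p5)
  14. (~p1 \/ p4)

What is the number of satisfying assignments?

Satisfying assignments:
  p1=F p2=T p3=T p4=F p5=F
  p1=T p2=F p3=F p4=T p5=T
  p1=T p2=T p3=F p4=T p5=T
Count: 3.

3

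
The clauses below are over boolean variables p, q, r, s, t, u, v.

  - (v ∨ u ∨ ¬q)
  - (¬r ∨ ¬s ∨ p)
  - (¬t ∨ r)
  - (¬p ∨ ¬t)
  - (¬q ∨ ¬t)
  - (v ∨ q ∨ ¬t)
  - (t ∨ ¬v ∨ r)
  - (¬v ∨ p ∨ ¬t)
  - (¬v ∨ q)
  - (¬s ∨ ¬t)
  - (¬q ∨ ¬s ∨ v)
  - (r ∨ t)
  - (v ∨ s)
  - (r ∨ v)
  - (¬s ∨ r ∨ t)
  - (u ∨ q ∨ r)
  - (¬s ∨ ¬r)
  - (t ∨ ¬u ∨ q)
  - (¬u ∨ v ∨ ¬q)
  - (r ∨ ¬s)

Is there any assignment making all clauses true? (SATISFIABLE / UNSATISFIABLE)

Set p = False and propagate.
For the remaining variables, q = True, r = True, s = False, t = False, u = False, v = True works.
Every clause has at least one true literal under this assignment.
So p = F, q = T, r = T, s = F, t = F, u = F, v = T is a satisfying assignment.

SATISFIABLE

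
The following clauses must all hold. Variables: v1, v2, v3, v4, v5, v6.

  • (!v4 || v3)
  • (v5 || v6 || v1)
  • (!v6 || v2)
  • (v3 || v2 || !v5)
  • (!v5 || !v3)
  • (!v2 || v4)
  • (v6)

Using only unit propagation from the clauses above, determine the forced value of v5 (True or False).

Unit clause (v6) sets v6 = True.
From (v2 || !v6) and v6 = True: v2 = True.
In (!v2 || v4), !v2 is now false; v4 must hold, so v4 = True.
From (!v4 || v3) and v4 = True: v3 = True.
In (!v3 || !v5), !v3 is now false; !v5 must hold, so v5 = False.

False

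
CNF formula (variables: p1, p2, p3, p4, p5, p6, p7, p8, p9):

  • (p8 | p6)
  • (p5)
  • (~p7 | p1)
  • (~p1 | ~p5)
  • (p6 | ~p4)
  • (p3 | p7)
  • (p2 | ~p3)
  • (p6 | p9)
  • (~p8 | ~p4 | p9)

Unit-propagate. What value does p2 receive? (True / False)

(p5) is a unit clause: p5 = True.
(~p5 | ~p1): since p5 = True, the clause reduces to (~p1). p1 = False.
(p1 | ~p7): since p1 = False, the clause reduces to (~p7). p7 = False.
In (p7 | p3), p7 is now false; p3 must hold, so p3 = True.
(~p3 | p2) with p3 = True leaves only p2, so p2 = True.

True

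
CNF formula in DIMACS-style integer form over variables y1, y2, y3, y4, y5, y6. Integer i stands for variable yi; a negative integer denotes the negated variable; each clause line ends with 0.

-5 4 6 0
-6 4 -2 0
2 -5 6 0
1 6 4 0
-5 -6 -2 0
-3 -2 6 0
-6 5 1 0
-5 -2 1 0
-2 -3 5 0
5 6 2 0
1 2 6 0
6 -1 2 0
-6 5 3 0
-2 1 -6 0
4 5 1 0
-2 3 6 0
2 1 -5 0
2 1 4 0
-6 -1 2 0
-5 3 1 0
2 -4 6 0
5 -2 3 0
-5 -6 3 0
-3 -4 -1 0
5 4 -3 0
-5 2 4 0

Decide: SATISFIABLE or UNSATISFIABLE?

UNSATISFIABLE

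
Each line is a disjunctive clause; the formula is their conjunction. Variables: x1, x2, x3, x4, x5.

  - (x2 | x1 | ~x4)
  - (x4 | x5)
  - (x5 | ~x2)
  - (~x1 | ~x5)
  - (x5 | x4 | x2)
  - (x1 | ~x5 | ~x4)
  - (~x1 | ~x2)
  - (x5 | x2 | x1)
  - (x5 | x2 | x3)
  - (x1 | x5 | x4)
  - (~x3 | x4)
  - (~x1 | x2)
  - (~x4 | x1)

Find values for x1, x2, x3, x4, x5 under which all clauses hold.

x1 = 0, x2 = 1, x3 = 0, x4 = 0, x5 = 1

Check each clause:
  1. (~x4 | x1 | x2) — x2 is true.
  2. (x4 | x5) — x5 is true.
  3. (~x2 | x5) — x5 is true.
  4. (~x1 | ~x5) — ~x1 is true.
  5. (x5 | x4 | x2) — x2 is true.
  6. (x1 | ~x4 | ~x5) — ~x4 is true.
  7. (~x2 | ~x1) — ~x1 is true.
  8. (x5 | x2 | x1) — x2 is true.
  9. (x3 | x2 | x5) — x2 is true.
  10. (x5 | x4 | x1) — x5 is true.
  11. (x4 | ~x3) — ~x3 is true.
  12. (x2 | ~x1) — x2 is true.
  13. (x1 | ~x4) — ~x4 is true.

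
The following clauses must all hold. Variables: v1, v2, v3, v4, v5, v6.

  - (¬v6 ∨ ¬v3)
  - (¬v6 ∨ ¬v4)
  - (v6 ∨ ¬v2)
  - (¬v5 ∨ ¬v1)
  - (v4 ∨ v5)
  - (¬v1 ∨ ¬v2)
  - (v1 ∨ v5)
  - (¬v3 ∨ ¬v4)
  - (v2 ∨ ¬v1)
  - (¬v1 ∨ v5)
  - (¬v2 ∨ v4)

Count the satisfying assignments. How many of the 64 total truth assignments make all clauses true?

The models are:
  v1=0 v2=0 v3=0 v4=0 v5=1 v6=0
  v1=0 v2=0 v3=0 v4=0 v5=1 v6=1
  v1=0 v2=0 v3=0 v4=1 v5=1 v6=0
  v1=0 v2=0 v3=1 v4=0 v5=1 v6=0
That's 4 in total.

4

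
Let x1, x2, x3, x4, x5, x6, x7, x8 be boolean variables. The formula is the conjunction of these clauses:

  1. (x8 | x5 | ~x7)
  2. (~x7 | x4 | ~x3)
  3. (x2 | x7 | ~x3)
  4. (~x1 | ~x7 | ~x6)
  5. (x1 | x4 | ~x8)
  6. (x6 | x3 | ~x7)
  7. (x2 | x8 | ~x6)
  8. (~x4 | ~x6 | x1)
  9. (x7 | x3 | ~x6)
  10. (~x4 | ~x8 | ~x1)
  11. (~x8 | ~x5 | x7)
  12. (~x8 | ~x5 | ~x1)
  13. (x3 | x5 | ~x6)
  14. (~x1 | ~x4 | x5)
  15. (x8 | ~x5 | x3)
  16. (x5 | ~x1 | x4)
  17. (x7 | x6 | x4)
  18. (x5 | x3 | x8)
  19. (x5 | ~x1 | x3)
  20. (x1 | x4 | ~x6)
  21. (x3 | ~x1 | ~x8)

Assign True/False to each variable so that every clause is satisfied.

Pure literal: x2 appears only positively; assign x2 = True.
Branch on x1: take x1 = False.
Set x3 = True and propagate.
Branch on x4: take x4 = True.
  then x6 is forced to False.
The remaining clauses are satisfied by x5 = False, x7 = False, x8 = True.

x1=False, x2=True, x3=True, x4=True, x5=False, x6=False, x7=False, x8=True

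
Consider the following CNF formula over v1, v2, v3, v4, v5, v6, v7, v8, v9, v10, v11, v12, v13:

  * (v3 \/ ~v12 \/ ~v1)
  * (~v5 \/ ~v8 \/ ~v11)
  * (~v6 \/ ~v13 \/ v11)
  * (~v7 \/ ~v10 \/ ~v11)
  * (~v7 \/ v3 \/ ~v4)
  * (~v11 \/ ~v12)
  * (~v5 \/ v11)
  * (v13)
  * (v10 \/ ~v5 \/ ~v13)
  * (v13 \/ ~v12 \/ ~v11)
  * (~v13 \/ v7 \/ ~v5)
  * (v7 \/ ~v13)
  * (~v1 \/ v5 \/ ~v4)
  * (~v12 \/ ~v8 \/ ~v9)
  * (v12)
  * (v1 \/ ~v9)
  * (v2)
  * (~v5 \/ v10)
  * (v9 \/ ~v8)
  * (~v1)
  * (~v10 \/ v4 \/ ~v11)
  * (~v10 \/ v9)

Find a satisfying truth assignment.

Unit propagation: (v13) forces v13 = True.
Unit propagation: (v7) forces v7 = True.
Unit propagation: (v12) forces v12 = True.
The clause (~v11) is unit: v11 must be False.
(~v6) is a unit clause, so v6 = False.
The clause (~v5) is unit: v5 must be False.
(v2) is a unit clause, so v2 = True.
The clause (~v1) is unit: v1 must be False.
The clause (~v9) is unit: v9 must be False.
Unit propagation: (~v8) forces v8 = False.
Unit propagation: (~v10) forces v10 = False.
v3 occurs only positively in the remaining clauses — set v3 = True.
v4 occurs only negated in the remaining clauses — set v4 = False.
Every clause has at least one true literal under this assignment.

v1=False, v2=True, v3=True, v4=False, v5=False, v6=False, v7=True, v8=False, v9=False, v10=False, v11=False, v12=True, v13=True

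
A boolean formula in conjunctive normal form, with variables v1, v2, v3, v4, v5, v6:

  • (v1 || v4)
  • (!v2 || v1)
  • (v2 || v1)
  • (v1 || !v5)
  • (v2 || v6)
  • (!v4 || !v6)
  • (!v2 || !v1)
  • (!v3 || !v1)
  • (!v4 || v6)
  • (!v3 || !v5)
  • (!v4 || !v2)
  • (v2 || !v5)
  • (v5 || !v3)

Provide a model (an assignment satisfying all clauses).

v3 occurs only negated in the remaining clauses — set v3 = False.
Set v1 = True and propagate.
  then v2 is forced to False.
  then v6 is forced to True.
  then v4 is forced to False.
  then v5 is forced to False.
Every clause has at least one true literal under this assignment.

v1=T, v2=F, v3=F, v4=F, v5=F, v6=T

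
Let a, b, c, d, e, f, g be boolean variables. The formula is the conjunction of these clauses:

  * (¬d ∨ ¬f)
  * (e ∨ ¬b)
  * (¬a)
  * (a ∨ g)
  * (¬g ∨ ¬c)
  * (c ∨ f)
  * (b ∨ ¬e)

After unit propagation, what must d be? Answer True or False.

(¬a) is a unit clause: a = False.
(a ∨ g) with a = False leaves only g, so g = True.
(¬c ∨ ¬g) with g = True leaves only ¬c, so c = False.
From (c ∨ f) and c = False: f = True.
(¬f ∨ ¬d): since f = True, the clause reduces to (¬d). d = False.

False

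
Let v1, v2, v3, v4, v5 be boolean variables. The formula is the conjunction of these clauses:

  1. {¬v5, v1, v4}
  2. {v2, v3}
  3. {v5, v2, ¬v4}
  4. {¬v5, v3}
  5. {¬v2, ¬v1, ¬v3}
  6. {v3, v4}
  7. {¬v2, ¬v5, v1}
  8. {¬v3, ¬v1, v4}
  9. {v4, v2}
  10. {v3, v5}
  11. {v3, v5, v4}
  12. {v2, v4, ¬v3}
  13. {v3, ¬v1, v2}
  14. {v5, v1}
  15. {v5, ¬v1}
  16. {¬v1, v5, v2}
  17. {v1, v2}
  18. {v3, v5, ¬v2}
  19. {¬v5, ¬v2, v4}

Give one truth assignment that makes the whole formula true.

v1 = 1  v2 = 0  v3 = 1  v4 = 1  v5 = 1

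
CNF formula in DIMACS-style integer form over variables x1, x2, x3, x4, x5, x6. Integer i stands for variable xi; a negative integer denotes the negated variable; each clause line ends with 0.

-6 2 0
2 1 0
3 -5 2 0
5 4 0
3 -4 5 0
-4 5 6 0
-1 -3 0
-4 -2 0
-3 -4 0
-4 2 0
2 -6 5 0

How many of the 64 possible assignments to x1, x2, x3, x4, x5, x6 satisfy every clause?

Satisfying assignments:
  x1=0 x2=1 x3=0 x4=0 x5=1 x6=0
  x1=0 x2=1 x3=0 x4=0 x5=1 x6=1
  x1=0 x2=1 x3=1 x4=0 x5=1 x6=0
  x1=0 x2=1 x3=1 x4=0 x5=1 x6=1
  x1=1 x2=1 x3=0 x4=0 x5=1 x6=0
  x1=1 x2=1 x3=0 x4=0 x5=1 x6=1
Count: 6.

6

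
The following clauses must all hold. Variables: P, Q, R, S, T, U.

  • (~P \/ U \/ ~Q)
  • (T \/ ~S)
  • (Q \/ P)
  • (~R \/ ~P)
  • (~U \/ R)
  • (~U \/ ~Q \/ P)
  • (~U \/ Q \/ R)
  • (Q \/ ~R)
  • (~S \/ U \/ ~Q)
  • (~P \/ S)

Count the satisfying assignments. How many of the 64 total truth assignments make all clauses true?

5

The models are:
  P=F Q=T R=F S=F T=F U=F
  P=F Q=T R=F S=F T=T U=F
  P=F Q=T R=T S=F T=F U=F
  P=F Q=T R=T S=F T=T U=F
  P=T Q=F R=F S=T T=T U=F
That's 5 in total.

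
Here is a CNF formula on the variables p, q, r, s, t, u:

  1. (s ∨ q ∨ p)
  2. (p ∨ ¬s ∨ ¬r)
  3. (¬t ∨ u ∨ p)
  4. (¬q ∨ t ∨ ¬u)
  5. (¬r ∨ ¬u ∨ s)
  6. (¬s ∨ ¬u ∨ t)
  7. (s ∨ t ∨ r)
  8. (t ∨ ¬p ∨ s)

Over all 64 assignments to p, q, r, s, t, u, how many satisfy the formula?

24

Case analysis on s and t:
  s=1, t=1: q free; 5 ways for (p,r,u) × 2^1 = 10.
  s=1, t=0: q free; 3 ways for (p,r,u) × 2^1 = 6.
  s=0, t=1: 7 of the 16 assignments to (p,q,r,u) work.
  s=0, t=0: remaining (p,q,r,u) ∈ {(0,1,1,0)} — 1.
Total: 10 + 6 + 7 + 1 = 24.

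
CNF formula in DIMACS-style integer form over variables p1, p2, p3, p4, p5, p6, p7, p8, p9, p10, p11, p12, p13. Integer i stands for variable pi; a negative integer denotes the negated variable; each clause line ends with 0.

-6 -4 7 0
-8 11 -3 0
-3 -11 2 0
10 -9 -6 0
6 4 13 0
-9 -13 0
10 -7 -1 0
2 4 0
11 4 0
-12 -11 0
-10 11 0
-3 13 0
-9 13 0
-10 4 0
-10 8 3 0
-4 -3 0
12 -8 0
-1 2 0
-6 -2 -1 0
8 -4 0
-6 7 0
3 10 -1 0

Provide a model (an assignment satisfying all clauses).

Pure literal: p1 appears only negated; assign p1 = False.
Pure literal: p9 appears only negated; assign p9 = False.
Try p2 = True.
Set p3 = False and propagate.
The remaining clauses are satisfied by p4 = True, p5 = False, p6 = False, p7 = True, p8 = True, p10 = False, p11 = False, p12 = True, p13 = True.

p1=0  p2=1  p3=0  p4=1  p5=0  p6=0  p7=1  p8=1  p9=0  p10=0  p11=0  p12=1  p13=1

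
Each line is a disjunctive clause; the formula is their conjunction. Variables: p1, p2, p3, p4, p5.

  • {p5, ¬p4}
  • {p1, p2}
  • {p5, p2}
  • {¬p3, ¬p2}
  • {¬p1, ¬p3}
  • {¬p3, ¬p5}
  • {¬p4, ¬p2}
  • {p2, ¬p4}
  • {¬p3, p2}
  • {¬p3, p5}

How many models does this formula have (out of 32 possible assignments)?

The models are:
  p1=0 p2=1 p3=0 p4=0 p5=0
  p1=0 p2=1 p3=0 p4=0 p5=1
  p1=1 p2=0 p3=0 p4=0 p5=1
  p1=1 p2=1 p3=0 p4=0 p5=0
  p1=1 p2=1 p3=0 p4=0 p5=1
Count: 5.

5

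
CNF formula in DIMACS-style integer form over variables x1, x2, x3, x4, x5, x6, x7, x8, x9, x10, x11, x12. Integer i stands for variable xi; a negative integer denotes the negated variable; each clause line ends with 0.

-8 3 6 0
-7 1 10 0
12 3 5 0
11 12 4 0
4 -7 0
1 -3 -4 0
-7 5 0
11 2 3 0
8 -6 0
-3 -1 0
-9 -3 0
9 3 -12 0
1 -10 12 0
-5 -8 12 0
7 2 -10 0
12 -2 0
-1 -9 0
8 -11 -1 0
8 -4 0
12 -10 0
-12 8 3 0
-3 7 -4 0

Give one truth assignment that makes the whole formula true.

x1=False, x2=False, x3=False, x4=False, x5=True, x6=False, x7=False, x8=False, x9=False, x10=False, x11=True, x12=False

Branch on x1: take x1 = False.
For the remaining variables, x2 = False, x3 = False, x4 = False, x5 = True, x6 = False, x7 = False, x8 = False, x9 = False, x10 = False, x11 = True, x12 = False works.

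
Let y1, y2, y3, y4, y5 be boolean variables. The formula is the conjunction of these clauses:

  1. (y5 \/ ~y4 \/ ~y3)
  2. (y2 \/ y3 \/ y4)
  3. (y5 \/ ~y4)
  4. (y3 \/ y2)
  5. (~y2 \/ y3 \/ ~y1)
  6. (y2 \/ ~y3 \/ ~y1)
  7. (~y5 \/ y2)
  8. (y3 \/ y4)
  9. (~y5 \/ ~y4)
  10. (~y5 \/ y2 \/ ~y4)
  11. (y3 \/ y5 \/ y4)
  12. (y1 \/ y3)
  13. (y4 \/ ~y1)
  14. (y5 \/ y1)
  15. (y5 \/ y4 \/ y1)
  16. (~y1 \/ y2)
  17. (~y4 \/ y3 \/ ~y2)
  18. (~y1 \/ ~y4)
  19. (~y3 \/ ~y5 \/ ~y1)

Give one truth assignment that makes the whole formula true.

y1=False, y2=True, y3=True, y4=False, y5=True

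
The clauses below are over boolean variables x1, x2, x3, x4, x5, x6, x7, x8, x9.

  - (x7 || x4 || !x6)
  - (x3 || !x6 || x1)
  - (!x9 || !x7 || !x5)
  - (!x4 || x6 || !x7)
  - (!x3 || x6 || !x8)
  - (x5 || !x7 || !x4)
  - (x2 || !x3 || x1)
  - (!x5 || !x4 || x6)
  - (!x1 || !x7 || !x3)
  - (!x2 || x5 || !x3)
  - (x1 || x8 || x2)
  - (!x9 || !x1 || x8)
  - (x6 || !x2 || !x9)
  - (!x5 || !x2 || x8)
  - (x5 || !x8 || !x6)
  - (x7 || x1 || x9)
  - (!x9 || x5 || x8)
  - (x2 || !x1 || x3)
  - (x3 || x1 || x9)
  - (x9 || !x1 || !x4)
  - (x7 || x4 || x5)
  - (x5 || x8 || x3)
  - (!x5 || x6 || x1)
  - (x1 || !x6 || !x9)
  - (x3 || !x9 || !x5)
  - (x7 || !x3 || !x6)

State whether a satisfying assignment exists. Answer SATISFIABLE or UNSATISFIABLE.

SATISFIABLE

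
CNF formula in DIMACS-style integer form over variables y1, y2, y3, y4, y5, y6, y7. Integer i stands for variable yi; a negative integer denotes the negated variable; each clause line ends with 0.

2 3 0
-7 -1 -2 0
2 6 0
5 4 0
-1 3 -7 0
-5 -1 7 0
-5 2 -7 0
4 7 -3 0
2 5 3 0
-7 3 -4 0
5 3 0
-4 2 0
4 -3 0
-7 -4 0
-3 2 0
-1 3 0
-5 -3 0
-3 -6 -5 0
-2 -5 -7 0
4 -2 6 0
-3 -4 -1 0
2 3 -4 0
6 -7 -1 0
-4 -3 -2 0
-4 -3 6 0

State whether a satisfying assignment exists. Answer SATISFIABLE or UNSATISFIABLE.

y1 occurs only negated in the remaining clauses — set y1 = False.
Try y2 = True.
Set y3 = False and propagate.
  then y5 is forced to True.
  then y7 is forced to False.
For the remaining variables, y4 = False, y6 = True works.
So y1=F, y2=T, y3=F, y4=F, y5=T, y6=T, y7=F is a satisfying assignment.

SATISFIABLE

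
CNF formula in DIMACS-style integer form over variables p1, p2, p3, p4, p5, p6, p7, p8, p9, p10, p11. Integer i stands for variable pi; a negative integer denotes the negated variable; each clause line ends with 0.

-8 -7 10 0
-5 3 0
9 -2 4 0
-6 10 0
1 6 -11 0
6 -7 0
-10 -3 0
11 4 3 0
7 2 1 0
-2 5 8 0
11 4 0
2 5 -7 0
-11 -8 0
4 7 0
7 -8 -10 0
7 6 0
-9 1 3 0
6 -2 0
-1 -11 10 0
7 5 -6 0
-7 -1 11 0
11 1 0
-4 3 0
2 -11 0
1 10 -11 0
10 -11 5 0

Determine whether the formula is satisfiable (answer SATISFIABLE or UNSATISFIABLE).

p11 = True:
  propagation gives p8=False, p2=True, p5=True, p3=True; an empty clause results — contradiction.
p11 = False:
  propagation gives p4=True, p1=True, p7=False, p6=True; an empty clause results — contradiction.
Every branch closes, so no satisfying assignment exists.

UNSATISFIABLE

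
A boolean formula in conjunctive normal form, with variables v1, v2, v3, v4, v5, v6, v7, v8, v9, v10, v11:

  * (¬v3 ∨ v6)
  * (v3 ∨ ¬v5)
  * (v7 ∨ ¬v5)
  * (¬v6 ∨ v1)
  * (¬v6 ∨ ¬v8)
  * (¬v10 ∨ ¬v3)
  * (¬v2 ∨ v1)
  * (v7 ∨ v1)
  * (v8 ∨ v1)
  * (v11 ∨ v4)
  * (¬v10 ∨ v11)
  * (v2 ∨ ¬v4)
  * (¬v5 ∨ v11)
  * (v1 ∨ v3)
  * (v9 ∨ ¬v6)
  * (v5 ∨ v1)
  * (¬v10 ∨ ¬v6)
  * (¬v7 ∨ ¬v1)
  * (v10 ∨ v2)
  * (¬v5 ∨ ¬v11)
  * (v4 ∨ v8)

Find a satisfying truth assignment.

v9 occurs only positively in the remaining clauses — set v9 = True.
Try v1 = True.
  then v7 is forced to False.
  then v5 is forced to False.
Try v2 = True.
For the remaining variables, v3 = False, v4 = True, v6 = False, v8 = True, v10 = True, v11 = True works.

v1=True, v2=True, v3=False, v4=True, v5=False, v6=False, v7=False, v8=True, v9=True, v10=True, v11=True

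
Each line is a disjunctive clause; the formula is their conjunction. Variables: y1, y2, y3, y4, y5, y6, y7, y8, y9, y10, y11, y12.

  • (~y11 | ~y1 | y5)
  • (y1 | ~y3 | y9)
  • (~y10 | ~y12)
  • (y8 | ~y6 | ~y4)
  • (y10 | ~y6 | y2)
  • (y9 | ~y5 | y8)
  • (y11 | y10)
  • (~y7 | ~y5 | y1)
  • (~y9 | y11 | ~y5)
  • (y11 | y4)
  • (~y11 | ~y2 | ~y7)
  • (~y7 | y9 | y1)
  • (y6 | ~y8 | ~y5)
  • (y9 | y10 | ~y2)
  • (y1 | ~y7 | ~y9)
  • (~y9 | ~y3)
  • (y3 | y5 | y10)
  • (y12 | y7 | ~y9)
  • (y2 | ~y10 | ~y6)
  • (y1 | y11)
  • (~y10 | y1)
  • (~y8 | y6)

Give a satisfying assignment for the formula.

Try y1 = True.
Branch on y2: take y2 = False.
The remaining clauses are satisfied by y3 = False, y4 = False, y5 = True, y6 = False, y7 = True, y8 = False, y9 = True, y10 = False, y11 = True, y12 = True.
Every clause has at least one true literal under this assignment.

y1=T  y2=F  y3=F  y4=F  y5=T  y6=F  y7=T  y8=F  y9=T  y10=F  y11=T  y12=T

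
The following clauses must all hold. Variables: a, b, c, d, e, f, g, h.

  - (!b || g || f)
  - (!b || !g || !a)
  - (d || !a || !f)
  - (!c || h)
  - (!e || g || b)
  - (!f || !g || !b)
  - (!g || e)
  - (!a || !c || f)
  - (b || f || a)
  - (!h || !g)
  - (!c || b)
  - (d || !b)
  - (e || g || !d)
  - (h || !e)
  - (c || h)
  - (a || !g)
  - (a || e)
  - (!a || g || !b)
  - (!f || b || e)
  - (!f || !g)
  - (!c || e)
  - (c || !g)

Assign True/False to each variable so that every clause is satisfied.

a = False, b = True, c = True, d = True, e = True, f = True, g = False, h = True

Check each clause:
  1. (!b || g || f) — f is true.
  2. (!b || !g || !a) — !g is true.
  3. (d || !a || !f) — d is true.
  4. (h || !c) — h is true.
  5. (!e || g || b) — b is true.
  6. (!b || !g || !f) — !g is true.
  7. (e || !g) — !g is true.
  8. (f || !c || !a) — !a is true.
  9. (a || f || b) — b is true.
  10. (!h || !g) — !g is true.
  11. (!c || b) — b is true.
  12. (!b || d) — d is true.
  13. (!d || e || g) — e is true.
  14. (!e || h) — h is true.
  15. (c || h) — h is true.
  16. (!g || a) — !g is true.
  17. (e || a) — e is true.
  18. (g || !b || !a) — !a is true.
  19. (e || !f || b) — b is true.
  20. (!f || !g) — !g is true.
  21. (e || !c) — e is true.
  22. (!g || c) — !g is true.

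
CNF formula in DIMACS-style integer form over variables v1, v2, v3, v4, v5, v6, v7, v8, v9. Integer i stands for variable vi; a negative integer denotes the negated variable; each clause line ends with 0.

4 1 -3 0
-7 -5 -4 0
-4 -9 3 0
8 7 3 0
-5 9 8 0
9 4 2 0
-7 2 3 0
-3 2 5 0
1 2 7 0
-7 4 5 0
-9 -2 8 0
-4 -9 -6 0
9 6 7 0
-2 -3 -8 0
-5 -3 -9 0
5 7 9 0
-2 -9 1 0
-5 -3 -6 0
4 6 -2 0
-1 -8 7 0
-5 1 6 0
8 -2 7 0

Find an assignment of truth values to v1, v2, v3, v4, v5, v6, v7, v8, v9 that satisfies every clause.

Try v1 = False.
For the remaining variables, v2 = True, v3 = True, v4 = True, v5 = False, v6 = False, v7 = True, v8 = False, v9 = False works.
Every clause has at least one true literal under this assignment.
Check each clause:
  1. (~v3 \/ v1 \/ v4) — v4 is true.
  2. (~v7 \/ ~v4 \/ ~v5) — ~v5 is true.
  3. (~v9 \/ ~v4 \/ v3) — v3 is true.
  4. (v8 \/ v7 \/ v3) — v3 is true.
  5. (v8 \/ ~v5 \/ v9) — ~v5 is true.
  6. (v9 \/ v2 \/ v4) — v2 is true.
  7. (~v7 \/ v3 \/ v2) — v2 is true.
  8. (v2 \/ v5 \/ ~v3) — v2 is true.
  9. (v1 \/ v2 \/ v7) — v2 is true.
  10. (~v7 \/ v4 \/ v5) — v4 is true.
  11. (~v9 \/ v8 \/ ~v2) — ~v9 is true.
  12. (~v6 \/ ~v4 \/ ~v9) — ~v6 is true.
  13. (v6 \/ v7 \/ v9) — v7 is true.
  14. (~v2 \/ ~v8 \/ ~v3) — ~v8 is true.
  15. (~v9 \/ ~v3 \/ ~v5) — ~v5 is true.
  16. (v7 \/ v5 \/ v9) — v7 is true.
  17. (v1 \/ ~v9 \/ ~v2) — ~v9 is true.
  18. (~v3 \/ ~v6 \/ ~v5) — ~v6 is true.
  19. (~v2 \/ v6 \/ v4) — v4 is true.
  20. (~v8 \/ v7 \/ ~v1) — ~v8 is true.
  21. (v1 \/ v6 \/ ~v5) — ~v5 is true.
  22. (v8 \/ ~v2 \/ v7) — v7 is true.

v1 = False  v2 = True  v3 = True  v4 = True  v5 = False  v6 = False  v7 = True  v8 = False  v9 = False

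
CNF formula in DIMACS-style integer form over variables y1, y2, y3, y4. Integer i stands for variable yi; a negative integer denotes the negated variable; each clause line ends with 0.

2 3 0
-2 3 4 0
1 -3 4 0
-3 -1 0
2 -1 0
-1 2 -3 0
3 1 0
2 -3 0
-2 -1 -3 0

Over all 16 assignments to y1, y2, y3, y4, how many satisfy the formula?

2

The models are:
  y1=0 y2=1 y3=1 y4=1
  y1=1 y2=1 y3=0 y4=1
That's 2 in total.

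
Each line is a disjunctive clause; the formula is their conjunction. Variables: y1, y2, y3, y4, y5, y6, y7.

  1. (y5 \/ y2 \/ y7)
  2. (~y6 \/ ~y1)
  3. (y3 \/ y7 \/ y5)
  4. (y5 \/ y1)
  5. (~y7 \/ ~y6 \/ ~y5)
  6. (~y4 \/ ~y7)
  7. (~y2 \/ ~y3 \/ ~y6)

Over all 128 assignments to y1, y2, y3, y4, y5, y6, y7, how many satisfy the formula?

Case analysis on y5 and y7:
  y5=1, y7=1: forces y4=0; y6=0; y1, y2, y3 free → 2^3 = 8.
  y5=1, y7=0: y4 free; 11 ways for (y1,y2,y3,y6) × 2^1 = 22.
  y5=0, y7=1: remaining (y1,y2,y3,y4,y6) ∈ {(1,0,0,0,0); (1,0,1,0,0); (1,1,0,0,0); (1,1,1,0,0)} — 4.
  y5=0, y7=0: remaining (y1,y2,y3,y4,y6) ∈ {(1,1,1,0,0); (1,1,1,1,0)} — 2.
Total: 8 + 22 + 4 + 2 = 36.

36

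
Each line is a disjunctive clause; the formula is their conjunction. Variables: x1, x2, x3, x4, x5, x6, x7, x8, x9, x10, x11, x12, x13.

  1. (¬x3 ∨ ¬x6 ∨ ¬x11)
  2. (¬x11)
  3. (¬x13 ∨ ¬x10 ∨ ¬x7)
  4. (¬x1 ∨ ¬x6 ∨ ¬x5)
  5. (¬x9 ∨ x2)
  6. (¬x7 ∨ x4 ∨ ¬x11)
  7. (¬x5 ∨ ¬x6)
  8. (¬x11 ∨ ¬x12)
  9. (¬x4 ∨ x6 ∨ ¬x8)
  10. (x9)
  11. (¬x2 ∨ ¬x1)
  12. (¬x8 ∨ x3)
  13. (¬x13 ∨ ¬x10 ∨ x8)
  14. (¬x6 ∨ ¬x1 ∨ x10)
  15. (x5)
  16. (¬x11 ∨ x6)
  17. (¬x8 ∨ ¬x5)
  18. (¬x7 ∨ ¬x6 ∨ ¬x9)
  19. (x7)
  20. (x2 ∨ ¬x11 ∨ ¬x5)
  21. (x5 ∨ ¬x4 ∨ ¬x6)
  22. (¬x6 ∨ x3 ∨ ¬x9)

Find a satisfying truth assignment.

The clause (¬x11) is unit: x11 must be False.
The clause (x9) is unit: x9 must be True.
Unit propagation: (x2) forces x2 = True.
(¬x1) is a unit clause, so x1 = False.
(x5) is a unit clause, so x5 = True.
The clause (¬x6) is unit: x6 must be False.
Unit propagation: (¬x8) forces x8 = False.
The clause (x7) is unit: x7 must be True.
Pure literal: x13 appears only negated; assign x13 = False.
x3, x4, x10, x12 are now unconstrained; take x3 = False, x4 = False, x10 = True, x12 = False.

x1=False, x2=True, x3=False, x4=False, x5=True, x6=False, x7=True, x8=False, x9=True, x10=True, x11=False, x12=False, x13=False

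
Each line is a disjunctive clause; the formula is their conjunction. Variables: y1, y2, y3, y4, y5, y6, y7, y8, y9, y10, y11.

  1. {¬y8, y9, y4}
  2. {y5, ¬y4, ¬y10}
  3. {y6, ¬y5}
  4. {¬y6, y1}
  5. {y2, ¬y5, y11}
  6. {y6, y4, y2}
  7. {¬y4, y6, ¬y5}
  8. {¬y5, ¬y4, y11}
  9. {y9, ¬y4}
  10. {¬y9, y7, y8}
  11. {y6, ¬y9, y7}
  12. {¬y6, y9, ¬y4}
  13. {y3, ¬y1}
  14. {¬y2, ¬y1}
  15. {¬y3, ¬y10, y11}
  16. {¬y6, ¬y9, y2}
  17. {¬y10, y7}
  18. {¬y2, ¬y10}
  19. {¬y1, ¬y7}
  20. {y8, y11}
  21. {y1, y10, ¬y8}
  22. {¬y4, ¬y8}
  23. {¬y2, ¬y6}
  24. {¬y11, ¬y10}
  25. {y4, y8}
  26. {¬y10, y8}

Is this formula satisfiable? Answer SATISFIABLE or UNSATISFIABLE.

SATISFIABLE

Branch on y1: take y1 = False.
  then y6 is forced to False.
  then y5 is forced to False.
Try y2 = True.
  then y10 is forced to False.
  then y8 is forced to False.
  then y11 is forced to True.
  then y4 is forced to True.
  then y9 is forced to True.
  then y7 is forced to True.
y3 is now unconstrained; take y3 = False.
Every clause has at least one true literal under this assignment.
So y1=False, y2=True, y3=False, y4=True, y5=False, y6=False, y7=True, y8=False, y9=True, y10=False, y11=True is a satisfying assignment.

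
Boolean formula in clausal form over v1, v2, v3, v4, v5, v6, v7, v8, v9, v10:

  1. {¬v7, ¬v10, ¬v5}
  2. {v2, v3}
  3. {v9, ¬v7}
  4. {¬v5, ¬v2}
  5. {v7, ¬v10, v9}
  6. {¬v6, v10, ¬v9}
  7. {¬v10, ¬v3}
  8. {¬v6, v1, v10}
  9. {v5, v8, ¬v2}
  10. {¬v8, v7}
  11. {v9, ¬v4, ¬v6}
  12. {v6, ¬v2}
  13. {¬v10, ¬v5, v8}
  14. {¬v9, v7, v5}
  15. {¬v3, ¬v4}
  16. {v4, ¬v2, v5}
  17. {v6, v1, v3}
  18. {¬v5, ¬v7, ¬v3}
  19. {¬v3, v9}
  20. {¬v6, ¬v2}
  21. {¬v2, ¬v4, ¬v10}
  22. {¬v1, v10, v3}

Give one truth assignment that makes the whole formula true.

Branch on v1: take v1 = False.
Try v2 = False.
  then v3 is forced to True.
  then v10 is forced to False.
  then v6 is forced to False.
  then v4 is forced to False.
  then v9 is forced to True.
The remaining clauses are satisfied by v5 = False, v7 = True, v8 = False.

v1 = F  v2 = F  v3 = T  v4 = F  v5 = F  v6 = F  v7 = T  v8 = F  v9 = T  v10 = F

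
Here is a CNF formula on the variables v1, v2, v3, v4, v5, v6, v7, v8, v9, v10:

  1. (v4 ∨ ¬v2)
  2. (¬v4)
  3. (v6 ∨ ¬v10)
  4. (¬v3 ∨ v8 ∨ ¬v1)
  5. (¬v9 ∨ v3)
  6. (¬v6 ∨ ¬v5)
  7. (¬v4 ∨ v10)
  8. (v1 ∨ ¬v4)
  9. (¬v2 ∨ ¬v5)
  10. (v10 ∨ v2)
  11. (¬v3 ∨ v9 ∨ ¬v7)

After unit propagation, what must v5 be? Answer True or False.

False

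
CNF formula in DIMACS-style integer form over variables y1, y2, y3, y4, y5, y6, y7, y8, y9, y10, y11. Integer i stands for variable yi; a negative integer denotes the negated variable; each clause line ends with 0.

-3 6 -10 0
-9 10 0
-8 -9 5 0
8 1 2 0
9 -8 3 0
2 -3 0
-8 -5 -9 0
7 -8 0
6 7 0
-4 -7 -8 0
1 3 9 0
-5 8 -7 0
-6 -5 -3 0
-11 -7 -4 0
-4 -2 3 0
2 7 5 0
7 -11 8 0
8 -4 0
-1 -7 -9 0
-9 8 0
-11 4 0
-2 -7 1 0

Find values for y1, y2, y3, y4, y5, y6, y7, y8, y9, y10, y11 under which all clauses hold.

y1=True  y2=True  y3=False  y4=False  y5=False  y6=False  y7=True  y8=False  y9=False  y10=False  y11=False

Check each clause:
  1. {y6, ¬y3, ¬y10} — ¬y3 is true.
  2. {¬y9, y10} — ¬y9 is true.
  3. {¬y8, ¬y9, y5} — ¬y8 is true.
  4. {y1, y8, y2} — y1 is true.
  5. {¬y8, y9, y3} — ¬y8 is true.
  6. {y2, ¬y3} — y2 is true.
  7. {¬y5, ¬y9, ¬y8} — ¬y8 is true.
  8. {¬y8, y7} — ¬y8 is true.
  9. {y6, y7} — y7 is true.
  10. {¬y7, ¬y4, ¬y8} — ¬y8 is true.
  11. {y9, y1, y3} — y1 is true.
  12. {y8, ¬y5, ¬y7} — ¬y5 is true.
  13. {¬y5, ¬y3, ¬y6} — ¬y6 is true.
  14. {¬y11, ¬y4, ¬y7} — ¬y4 is true.
  15. {¬y2, y3, ¬y4} — ¬y4 is true.
  16. {y7, y5, y2} — y2 is true.
  17. {¬y11, y8, y7} — ¬y11 is true.
  18. {y8, ¬y4} — ¬y4 is true.
  19. {¬y9, ¬y1, ¬y7} — ¬y9 is true.
  20. {¬y9, y8} — ¬y9 is true.
  21. {y4, ¬y11} — ¬y11 is true.
  22. {¬y2, y1, ¬y7} — y1 is true.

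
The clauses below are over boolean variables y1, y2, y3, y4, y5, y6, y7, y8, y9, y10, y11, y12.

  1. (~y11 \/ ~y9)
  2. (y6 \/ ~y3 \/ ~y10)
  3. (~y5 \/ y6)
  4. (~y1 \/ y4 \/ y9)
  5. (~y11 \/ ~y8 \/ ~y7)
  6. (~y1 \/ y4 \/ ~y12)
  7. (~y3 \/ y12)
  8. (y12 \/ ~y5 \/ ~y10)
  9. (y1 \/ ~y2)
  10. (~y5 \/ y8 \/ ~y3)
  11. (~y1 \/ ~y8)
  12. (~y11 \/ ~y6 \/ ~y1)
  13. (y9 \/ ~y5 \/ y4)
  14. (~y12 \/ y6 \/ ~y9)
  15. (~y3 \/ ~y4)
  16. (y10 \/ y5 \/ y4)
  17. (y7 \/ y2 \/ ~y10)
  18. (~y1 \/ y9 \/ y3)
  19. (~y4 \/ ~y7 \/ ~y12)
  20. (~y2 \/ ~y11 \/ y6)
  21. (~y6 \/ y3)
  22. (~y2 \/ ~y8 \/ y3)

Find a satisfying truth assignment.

y1=False, y2=False, y3=False, y4=False, y5=False, y6=False, y7=True, y8=True, y9=False, y10=True, y11=False, y12=False

Pure literal: y11 appears only negated; assign y11 = False.
Set y1 = False and propagate.
  then y2 is forced to False.
Branch on y3: take y3 = False.
  then y6 is forced to False.
  then y5 is forced to False.
Set y4 = False and propagate.
  then y10 is forced to True.
  then y7 is forced to True.
The remaining clauses are satisfied by y8 = True, y9 = False, y12 = False.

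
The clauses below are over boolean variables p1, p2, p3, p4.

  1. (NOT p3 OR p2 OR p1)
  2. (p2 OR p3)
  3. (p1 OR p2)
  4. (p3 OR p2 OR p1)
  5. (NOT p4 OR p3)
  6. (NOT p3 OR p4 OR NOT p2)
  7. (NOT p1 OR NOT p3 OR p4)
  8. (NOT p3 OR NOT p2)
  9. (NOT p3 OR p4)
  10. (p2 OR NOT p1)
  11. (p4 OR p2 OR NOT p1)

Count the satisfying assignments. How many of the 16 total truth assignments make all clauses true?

Satisfying assignments:
  p1=0 p2=1 p3=0 p4=0
  p1=1 p2=1 p3=0 p4=0
That's 2 in total.

2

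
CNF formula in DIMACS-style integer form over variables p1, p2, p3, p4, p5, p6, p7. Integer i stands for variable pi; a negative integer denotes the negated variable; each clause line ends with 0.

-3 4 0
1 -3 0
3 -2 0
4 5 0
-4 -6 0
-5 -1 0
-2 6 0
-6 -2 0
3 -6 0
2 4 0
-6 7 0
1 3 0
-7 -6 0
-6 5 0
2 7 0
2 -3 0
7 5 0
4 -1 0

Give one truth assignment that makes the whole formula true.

p1 = True, p2 = False, p3 = False, p4 = True, p5 = False, p6 = False, p7 = True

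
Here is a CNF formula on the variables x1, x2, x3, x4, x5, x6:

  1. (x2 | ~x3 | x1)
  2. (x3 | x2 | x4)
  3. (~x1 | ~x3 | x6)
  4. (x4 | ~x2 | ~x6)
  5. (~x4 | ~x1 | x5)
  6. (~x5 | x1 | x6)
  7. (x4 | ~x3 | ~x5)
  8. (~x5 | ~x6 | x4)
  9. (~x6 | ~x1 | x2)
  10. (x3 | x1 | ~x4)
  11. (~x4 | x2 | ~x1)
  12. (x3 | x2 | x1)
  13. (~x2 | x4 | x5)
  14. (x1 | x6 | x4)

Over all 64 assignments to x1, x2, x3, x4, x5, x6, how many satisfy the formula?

7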